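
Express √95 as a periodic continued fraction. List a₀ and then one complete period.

[9; 1, 2, 1, 18]

a₀ = ⌊√95⌋ = 9.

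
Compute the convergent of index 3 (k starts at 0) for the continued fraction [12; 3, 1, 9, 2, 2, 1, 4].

Using pₖ = aₖpₖ₋₁ + pₖ₋₂, qₖ = aₖqₖ₋₁ + qₖ₋₂ (with p₋₁=1, p₋₂=0, q₋₁=0, q₋₂=1):
  k=0: a=12, p=12, q=1
  k=1: a=3, p=37, q=3
  k=2: a=1, p=49, q=4
  k=3: a=9, p=478, q=39

478/39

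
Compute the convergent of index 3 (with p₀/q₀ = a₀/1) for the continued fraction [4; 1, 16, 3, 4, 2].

Using pₖ = aₖpₖ₋₁ + pₖ₋₂, qₖ = aₖqₖ₋₁ + qₖ₋₂ (with p₋₁=1, p₋₂=0, q₋₁=0, q₋₂=1):
  k=0: a=4, p=4, q=1
  k=1: a=1, p=5, q=1
  k=2: a=16, p=84, q=17
  k=3: a=3, p=257, q=52

257/52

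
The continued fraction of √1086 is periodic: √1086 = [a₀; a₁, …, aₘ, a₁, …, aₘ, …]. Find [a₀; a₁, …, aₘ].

a₀ = ⌊√1086⌋ = 32.
With m₀=0, d₀=1 and mₖ₊₁ = dₖaₖ − mₖ, dₖ₊₁ = (n − mₖ₊₁²)/dₖ, aₖ₊₁ = ⌊(a₀+mₖ₊₁)/dₖ₊₁⌋:
  k=1: m=32, d=62, a=1
  k=2: m=30, d=3, a=20
  k=3: m=30, d=62, a=1
  k=4: m=32, d=1, a=64
d=1 and a=2a₀=64 at k=4, so the next step gives (m, d) = (32, 62) again — its k=1 value — and the period has length 4.

[32; 1, 20, 1, 64]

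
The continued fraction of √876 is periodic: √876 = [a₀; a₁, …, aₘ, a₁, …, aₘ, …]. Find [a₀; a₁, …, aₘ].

a₀ = ⌊√876⌋ = 29.
With m₀=0, d₀=1 and mₖ₊₁ = dₖaₖ − mₖ, dₖ₊₁ = (n − mₖ₊₁²)/dₖ, aₖ₊₁ = ⌊(a₀+mₖ₊₁)/dₖ₊₁⌋:
  k=1: m=29, d=35, a=1
  k=2: m=6, d=24, a=1
  k=3: m=18, d=23, a=2
  k=4: m=28, d=4, a=14
  k=5: m=28, d=23, a=2
  k=6: m=18, d=24, a=1
  k=7: m=6, d=35, a=1
  k=8: m=29, d=1, a=58
d=1 and a=2a₀=58 at k=8, so the next step gives (m, d) = (29, 35) again — its k=1 value — and the period has length 8.

[29; 1, 1, 2, 14, 2, 1, 1, 58]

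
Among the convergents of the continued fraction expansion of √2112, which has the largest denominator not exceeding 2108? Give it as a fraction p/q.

√2112 = [45; 1, 21, 1, 90, …] (period length 4).
Convergents:
  p_0/q_0 = 45/1
  p_1/q_1 = 46/1
  p_2/q_2 = 1011/22
  p_3/q_3 = 1057/23
  p_4/q_4 = 96141/2092
  p_5/q_5 = 97198/2115
q_4 = 2092 ≤ 2108 < 2115 = q_5, so the answer is 96141/2092.

96141/2092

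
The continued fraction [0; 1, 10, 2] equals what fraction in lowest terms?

21/23

Fold from the inside: start with 2/1.
  10 + 1/2 = 21/2
  1 + 2/21 = 23/21
  0 + 21/23 = 21/23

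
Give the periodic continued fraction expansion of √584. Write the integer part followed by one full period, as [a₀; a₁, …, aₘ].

a₀ = ⌊√584⌋ = 24.
With m₀=0, d₀=1 and mₖ₊₁ = dₖaₖ − mₖ, dₖ₊₁ = (n − mₖ₊₁²)/dₖ, aₖ₊₁ = ⌊(a₀+mₖ₊₁)/dₖ₊₁⌋:
  k=1: m=24, d=8, a=6
  k=2: m=24, d=1, a=48
d=1 and a=2a₀=48 at k=2, so the next step gives (m, d) = (24, 8) again — its k=1 value — and the period has length 2.

[24; 6, 48]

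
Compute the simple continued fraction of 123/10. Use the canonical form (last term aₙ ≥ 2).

123 = 12·10 + 3
10 = 3·3 + 1
3 = 3·1 + 0  (stop)
So 123/10 = [12; 3, 3].

[12; 3, 3]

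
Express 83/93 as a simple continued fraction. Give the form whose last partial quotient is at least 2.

[0; 1, 8, 3, 3]

83 = 0×93 + 83
93 = 1×83 + 10
83 = 8×10 + 3
10 = 3×3 + 1
3 = 3×1 + 0  (stop)
So 83/93 = [0; 1, 8, 3, 3].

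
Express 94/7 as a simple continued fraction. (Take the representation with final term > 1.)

[13; 2, 3]

94 = 13×7 + 3
7 = 2×3 + 1
3 = 3×1 + 0  (stop)
So 94/7 = [13; 2, 3].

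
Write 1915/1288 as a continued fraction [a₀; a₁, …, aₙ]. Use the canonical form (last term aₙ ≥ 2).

[1; 2, 18, 2, 3, 1, 3]

1915 = 1·1288 + 627
1288 = 2·627 + 34
627 = 18·34 + 15
34 = 2·15 + 4
15 = 3·4 + 3
4 = 1·3 + 1
3 = 3·1 + 0  (stop)
So 1915/1288 = [1; 2, 18, 2, 3, 1, 3].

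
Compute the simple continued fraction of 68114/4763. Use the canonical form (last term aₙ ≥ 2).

68114 = 14×4763 + 1432
4763 = 3×1432 + 467
1432 = 3×467 + 31
467 = 15×31 + 2
31 = 15×2 + 1
2 = 2×1 + 0  (stop)
So 68114/4763 = [14; 3, 3, 15, 15, 2].

[14; 3, 3, 15, 15, 2]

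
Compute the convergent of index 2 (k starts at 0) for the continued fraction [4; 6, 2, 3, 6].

54/13

Using pₖ = aₖpₖ₋₁ + pₖ₋₂, qₖ = aₖqₖ₋₁ + qₖ₋₂ (with p₋₁=1, p₋₂=0, q₋₁=0, q₋₂=1):
  k=0: a=4, p=4, q=1
  k=1: a=6, p=25, q=6
  k=2: a=2, p=54, q=13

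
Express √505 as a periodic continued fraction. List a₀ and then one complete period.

[22; 2, 8, 2, 44]

a₀ = ⌊√505⌋ = 22.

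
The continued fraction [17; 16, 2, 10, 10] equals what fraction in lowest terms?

Fold from the inside: start with 10/1.
  10 + 1/10 = 101/10
  2 + 10/101 = 212/101
  16 + 101/212 = 3493/212
  17 + 212/3493 = 59593/3493

59593/3493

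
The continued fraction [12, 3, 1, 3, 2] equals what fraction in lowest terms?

Using pₖ = aₖpₖ₋₁ + pₖ₋₂ and qₖ = aₖqₖ₋₁ + qₖ₋₂:
  k=0: a=12, p=12, q=1
  k=1: a=3, p=37, q=3
  k=2: a=1, p=49, q=4
  k=3: a=3, p=184, q=15
  k=4: a=2, p=417, q=34

417/34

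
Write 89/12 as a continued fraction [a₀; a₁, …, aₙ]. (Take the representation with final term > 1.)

[7; 2, 2, 2]

89 = 7·12 + 5
12 = 2·5 + 2
5 = 2·2 + 1
2 = 2·1 + 0  (stop)
So 89/12 = [7; 2, 2, 2].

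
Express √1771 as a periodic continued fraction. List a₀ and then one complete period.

[42; 12, 84]

a₀ = ⌊√1771⌋ = 42.
With m₀=0, d₀=1 and mₖ₊₁ = dₖaₖ − mₖ, dₖ₊₁ = (n − mₖ₊₁²)/dₖ, aₖ₊₁ = ⌊(a₀+mₖ₊₁)/dₖ₊₁⌋:
  k=1: m=42, d=7, a=12
  k=2: m=42, d=1, a=84
d=1 and a=2a₀=84 at k=2, so the next step gives (m, d) = (42, 7) again — its k=1 value — and the period has length 2.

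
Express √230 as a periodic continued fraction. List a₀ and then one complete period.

a₀ = ⌊√230⌋ = 15.
With m₀=0, d₀=1 and mₖ₊₁ = dₖaₖ − mₖ, dₖ₊₁ = (n − mₖ₊₁²)/dₖ, aₖ₊₁ = ⌊(a₀+mₖ₊₁)/dₖ₊₁⌋:
  k=1: m=15, d=5, a=6
  k=2: m=15, d=1, a=30
d=1 and a=2a₀=30 at k=2, so the next step gives (m, d) = (15, 5) again — its k=1 value — and the period has length 2.

[15; 6, 30]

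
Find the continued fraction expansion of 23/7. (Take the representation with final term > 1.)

[3; 3, 2]

23 = 3×7 + 2
7 = 3×2 + 1
2 = 2×1 + 0  (stop)
So 23/7 = [3; 3, 2].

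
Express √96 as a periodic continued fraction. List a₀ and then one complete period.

a₀ = ⌊√96⌋ = 9.
With m₀=0, d₀=1 and mₖ₊₁ = dₖaₖ − mₖ, dₖ₊₁ = (n − mₖ₊₁²)/dₖ, aₖ₊₁ = ⌊(a₀+mₖ₊₁)/dₖ₊₁⌋:
  k=1: m=9, d=15, a=1
  k=2: m=6, d=4, a=3
  k=3: m=6, d=15, a=1
  k=4: m=9, d=1, a=18
d=1 and a=2a₀=18 at k=4, so the next step gives (m, d) = (9, 15) again — its k=1 value — and the period has length 4.

[9; 1, 3, 1, 18]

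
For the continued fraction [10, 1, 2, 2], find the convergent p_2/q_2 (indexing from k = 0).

32/3

Using pₖ = aₖpₖ₋₁ + pₖ₋₂, qₖ = aₖqₖ₋₁ + qₖ₋₂ (with p₋₁=1, p₋₂=0, q₋₁=0, q₋₂=1):
  k=0: a=10, p=10, q=1
  k=1: a=1, p=11, q=1
  k=2: a=2, p=32, q=3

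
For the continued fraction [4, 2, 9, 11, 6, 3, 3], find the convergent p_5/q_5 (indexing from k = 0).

18191/4066

Using pₖ = aₖpₖ₋₁ + pₖ₋₂, qₖ = aₖqₖ₋₁ + qₖ₋₂ (with p₋₁=1, p₋₂=0, q₋₁=0, q₋₂=1):
  k=0: a=4, p=4, q=1
  k=1: a=2, p=9, q=2
  k=2: a=9, p=85, q=19
  k=3: a=11, p=944, q=211
  k=4: a=6, p=5749, q=1285
  k=5: a=3, p=18191, q=4066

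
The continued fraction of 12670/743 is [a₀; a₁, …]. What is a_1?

19

12670 = 17·743 + 39   →  a_0 = 17
743 = 19·39 + 2   →  a_1 = 19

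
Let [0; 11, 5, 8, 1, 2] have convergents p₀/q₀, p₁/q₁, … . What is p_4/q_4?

Using pₖ = aₖpₖ₋₁ + pₖ₋₂, qₖ = aₖqₖ₋₁ + qₖ₋₂ (with p₋₁=1, p₋₂=0, q₋₁=0, q₋₂=1):
  k=0: a=0, p=0, q=1
  k=1: a=11, p=1, q=11
  k=2: a=5, p=5, q=56
  k=3: a=8, p=41, q=459
  k=4: a=1, p=46, q=515

46/515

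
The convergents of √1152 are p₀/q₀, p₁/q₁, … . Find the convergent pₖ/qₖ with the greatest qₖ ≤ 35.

√1152 = [33; 1, 15, 1, 66, …] (period length 4).
Convergents:
  p_0/q_0 = 33/1
  p_1/q_1 = 34/1
  p_2/q_2 = 543/16
  p_3/q_3 = 577/17
  p_4/q_4 = 38625/1138
q_3 = 17 ≤ 35 < 1138 = q_4, so the answer is 577/17.

577/17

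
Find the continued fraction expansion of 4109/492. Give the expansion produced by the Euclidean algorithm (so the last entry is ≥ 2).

4109 = 8*492 + 173
492 = 2*173 + 146
173 = 1*146 + 27
146 = 5*27 + 11
27 = 2*11 + 5
11 = 2*5 + 1
5 = 5*1 + 0  (stop)
So 4109/492 = [8; 2, 1, 5, 2, 2, 5].

[8; 2, 1, 5, 2, 2, 5]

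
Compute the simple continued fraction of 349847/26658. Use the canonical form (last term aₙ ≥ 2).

349847 = 13·26658 + 3293
26658 = 8·3293 + 314
3293 = 10·314 + 153
314 = 2·153 + 8
153 = 19·8 + 1
8 = 8·1 + 0  (stop)
So 349847/26658 = [13; 8, 10, 2, 19, 8].

[13; 8, 10, 2, 19, 8]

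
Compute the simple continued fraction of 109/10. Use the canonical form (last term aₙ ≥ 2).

109 = 10·10 + 9
10 = 1·9 + 1
9 = 9·1 + 0  (stop)
So 109/10 = [10; 1, 9].

[10; 1, 9]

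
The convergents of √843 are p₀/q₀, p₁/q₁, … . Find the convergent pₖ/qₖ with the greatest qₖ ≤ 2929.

48865/1683

√843 = [29; 29, 58, …] (period length 2).
Convergents:
  p_0/q_0 = 29/1
  p_1/q_1 = 842/29
  p_2/q_2 = 48865/1683
  p_3/q_3 = 1417927/48836
q_2 = 1683 ≤ 2929 < 48836 = q_3, so the answer is 48865/1683.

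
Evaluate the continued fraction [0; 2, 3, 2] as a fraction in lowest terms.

7/16

Using pₖ = aₖpₖ₋₁ + pₖ₋₂ and qₖ = aₖqₖ₋₁ + qₖ₋₂:
  k=0: a=0, p=0, q=1
  k=1: a=2, p=1, q=2
  k=2: a=3, p=3, q=7
  k=3: a=2, p=7, q=16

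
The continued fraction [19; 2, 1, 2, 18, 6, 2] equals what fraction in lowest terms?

37334/1927

Using pₖ = aₖpₖ₋₁ + pₖ₋₂ and qₖ = aₖqₖ₋₁ + qₖ₋₂:
  k=0: a=19, p=19, q=1
  k=1: a=2, p=39, q=2
  k=2: a=1, p=58, q=3
  k=3: a=2, p=155, q=8
  k=4: a=18, p=2848, q=147
  k=5: a=6, p=17243, q=890
  k=6: a=2, p=37334, q=1927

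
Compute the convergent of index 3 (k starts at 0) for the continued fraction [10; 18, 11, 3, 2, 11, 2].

6184/615

Using pₖ = aₖpₖ₋₁ + pₖ₋₂, qₖ = aₖqₖ₋₁ + qₖ₋₂ (with p₋₁=1, p₋₂=0, q₋₁=0, q₋₂=1):
  k=0: a=10, p=10, q=1
  k=1: a=18, p=181, q=18
  k=2: a=11, p=2001, q=199
  k=3: a=3, p=6184, q=615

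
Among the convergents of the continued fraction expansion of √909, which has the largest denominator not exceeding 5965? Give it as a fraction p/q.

80801/2680

√909 = [30; 6, 1, 2, 6, 2, 1, 6, 60, …] (period length 8).
Convergents:
  p_0/q_0 = 30/1
  p_1/q_1 = 181/6
  p_2/q_2 = 211/7
  p_3/q_3 = 603/20
  p_4/q_4 = 3829/127
  p_5/q_5 = 8261/274
  p_6/q_6 = 12090/401
  p_7/q_7 = 80801/2680
  p_8/q_8 = 4860150/161201
q_7 = 2680 ≤ 5965 < 161201 = q_8, so the answer is 80801/2680.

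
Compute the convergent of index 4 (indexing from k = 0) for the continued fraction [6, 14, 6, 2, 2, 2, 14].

Using pₖ = aₖpₖ₋₁ + pₖ₋₂, qₖ = aₖqₖ₋₁ + qₖ₋₂ (with p₋₁=1, p₋₂=0, q₋₁=0, q₋₂=1):
  k=0: a=6, p=6, q=1
  k=1: a=14, p=85, q=14
  k=2: a=6, p=516, q=85
  k=3: a=2, p=1117, q=184
  k=4: a=2, p=2750, q=453

2750/453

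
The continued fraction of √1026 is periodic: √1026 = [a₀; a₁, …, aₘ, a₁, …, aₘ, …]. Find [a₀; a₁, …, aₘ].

[32; 32, 64]

a₀ = ⌊√1026⌋ = 32.
With m₀=0, d₀=1 and mₖ₊₁ = dₖaₖ − mₖ, dₖ₊₁ = (n − mₖ₊₁²)/dₖ, aₖ₊₁ = ⌊(a₀+mₖ₊₁)/dₖ₊₁⌋:
  k=1: m=32, d=2, a=32
  k=2: m=32, d=1, a=64
d=1 and a=2a₀=64 at k=2, so the next step gives (m, d) = (32, 2) again — its k=1 value — and the period has length 2.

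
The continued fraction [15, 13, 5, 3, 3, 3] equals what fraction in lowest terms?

Using pₖ = aₖpₖ₋₁ + pₖ₋₂ and qₖ = aₖqₖ₋₁ + qₖ₋₂:
  k=0: a=15, p=15, q=1
  k=1: a=13, p=196, q=13
  k=2: a=5, p=995, q=66
  k=3: a=3, p=3181, q=211
  k=4: a=3, p=10538, q=699
  k=5: a=3, p=34795, q=2308

34795/2308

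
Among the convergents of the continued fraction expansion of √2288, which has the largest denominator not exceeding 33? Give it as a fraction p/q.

√2288 = [47; 1, 4, 1, 94, …] (period length 4).
Convergents:
  p_0/q_0 = 47/1
  p_1/q_1 = 48/1
  p_2/q_2 = 239/5
  p_3/q_3 = 287/6
  p_4/q_4 = 27217/569
q_3 = 6 ≤ 33 < 569 = q_4, so the answer is 287/6.

287/6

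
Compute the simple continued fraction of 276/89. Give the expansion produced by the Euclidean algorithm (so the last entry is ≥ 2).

276 = 3·89 + 9
89 = 9·9 + 8
9 = 1·8 + 1
8 = 8·1 + 0  (stop)
So 276/89 = [3; 9, 1, 8].

[3; 9, 1, 8]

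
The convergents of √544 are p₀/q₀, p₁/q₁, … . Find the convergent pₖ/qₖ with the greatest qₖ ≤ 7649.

√544 = [23; 3, 11, 3, 46, …] (period length 4).
Convergents:
  p_0/q_0 = 23/1
  p_1/q_1 = 70/3
  p_2/q_2 = 793/34
  p_3/q_3 = 2449/105
  p_4/q_4 = 113447/4864
  p_5/q_5 = 342790/14697
q_4 = 4864 ≤ 7649 < 14697 = q_5, so the answer is 113447/4864.

113447/4864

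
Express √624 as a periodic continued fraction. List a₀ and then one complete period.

[24; 1, 48]

a₀ = ⌊√624⌋ = 24.
With m₀=0, d₀=1 and mₖ₊₁ = dₖaₖ − mₖ, dₖ₊₁ = (n − mₖ₊₁²)/dₖ, aₖ₊₁ = ⌊(a₀+mₖ₊₁)/dₖ₊₁⌋:
  k=1: m=24, d=48, a=1
  k=2: m=24, d=1, a=48
d=1 and a=2a₀=48 at k=2, so the next step gives (m, d) = (24, 48) again — its k=1 value — and the period has length 2.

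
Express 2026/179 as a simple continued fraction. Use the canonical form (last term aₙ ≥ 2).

2026 = 11·179 + 57
179 = 3·57 + 8
57 = 7·8 + 1
8 = 8·1 + 0  (stop)
So 2026/179 = [11; 3, 7, 8].

[11; 3, 7, 8]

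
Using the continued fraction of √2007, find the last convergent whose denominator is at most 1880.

80236/1791

√2007 = [44; 1, 3, 1, 88, …] (period length 4).
Convergents:
  p_0/q_0 = 44/1
  p_1/q_1 = 45/1
  p_2/q_2 = 179/4
  p_3/q_3 = 224/5
  p_4/q_4 = 19891/444
  p_5/q_5 = 20115/449
  p_6/q_6 = 80236/1791
  p_7/q_7 = 100351/2240
q_6 = 1791 ≤ 1880 < 2240 = q_7, so the answer is 80236/1791.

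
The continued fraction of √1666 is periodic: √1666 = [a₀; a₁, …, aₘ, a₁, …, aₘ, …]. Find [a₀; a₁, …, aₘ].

[40; 1, 4, 2, 4, 1, 80]

a₀ = ⌊√1666⌋ = 40.
With m₀=0, d₀=1 and mₖ₊₁ = dₖaₖ − mₖ, dₖ₊₁ = (n − mₖ₊₁²)/dₖ, aₖ₊₁ = ⌊(a₀+mₖ₊₁)/dₖ₊₁⌋:
  k=1: m=40, d=66, a=1
  k=2: m=26, d=15, a=4
  k=3: m=34, d=34, a=2
  k=4: m=34, d=15, a=4
  k=5: m=26, d=66, a=1
  k=6: m=40, d=1, a=80
d=1 and a=2a₀=80 at k=6, so the next step gives (m, d) = (40, 66) again — its k=1 value — and the period has length 6.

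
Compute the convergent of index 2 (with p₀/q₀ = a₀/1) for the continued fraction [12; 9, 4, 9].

448/37

Using pₖ = aₖpₖ₋₁ + pₖ₋₂, qₖ = aₖqₖ₋₁ + qₖ₋₂ (with p₋₁=1, p₋₂=0, q₋₁=0, q₋₂=1):
  k=0: a=12, p=12, q=1
  k=1: a=9, p=109, q=9
  k=2: a=4, p=448, q=37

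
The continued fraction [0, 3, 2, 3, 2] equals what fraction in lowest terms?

16/55

Fold from the inside: start with 2/1.
  3 + 1/2 = 7/2
  2 + 2/7 = 16/7
  3 + 7/16 = 55/16
  0 + 16/55 = 16/55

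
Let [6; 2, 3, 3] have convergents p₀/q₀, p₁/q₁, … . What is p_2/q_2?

45/7

Using pₖ = aₖpₖ₋₁ + pₖ₋₂, qₖ = aₖqₖ₋₁ + qₖ₋₂ (with p₋₁=1, p₋₂=0, q₋₁=0, q₋₂=1):
  k=0: a=6, p=6, q=1
  k=1: a=2, p=13, q=2
  k=2: a=3, p=45, q=7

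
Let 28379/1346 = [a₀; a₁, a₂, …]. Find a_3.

28379 = 21·1346 + 113   →  a_0 = 21
1346 = 11·113 + 103   →  a_1 = 11
113 = 1·103 + 10   →  a_2 = 1
103 = 10·10 + 3   →  a_3 = 10

10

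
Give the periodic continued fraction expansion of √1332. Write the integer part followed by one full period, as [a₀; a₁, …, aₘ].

[36; 2, 72]

a₀ = ⌊√1332⌋ = 36.
With m₀=0, d₀=1 and mₖ₊₁ = dₖaₖ − mₖ, dₖ₊₁ = (n − mₖ₊₁²)/dₖ, aₖ₊₁ = ⌊(a₀+mₖ₊₁)/dₖ₊₁⌋:
  k=1: m=36, d=36, a=2
  k=2: m=36, d=1, a=72
d=1 and a=2a₀=72 at k=2, so the next step gives (m, d) = (36, 36) again — its k=1 value — and the period has length 2.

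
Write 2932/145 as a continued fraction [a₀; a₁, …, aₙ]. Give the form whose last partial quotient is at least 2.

2932 = 20×145 + 32
145 = 4×32 + 17
32 = 1×17 + 15
17 = 1×15 + 2
15 = 7×2 + 1
2 = 2×1 + 0  (stop)
So 2932/145 = [20; 4, 1, 1, 7, 2].

[20; 4, 1, 1, 7, 2]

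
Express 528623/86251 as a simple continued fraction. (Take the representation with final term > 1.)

[6; 7, 1, 3, 7, 8, 5, 9]

528623 = 6*86251 + 11117
86251 = 7*11117 + 8432
11117 = 1*8432 + 2685
8432 = 3*2685 + 377
2685 = 7*377 + 46
377 = 8*46 + 9
46 = 5*9 + 1
9 = 9*1 + 0  (stop)
So 528623/86251 = [6; 7, 1, 3, 7, 8, 5, 9].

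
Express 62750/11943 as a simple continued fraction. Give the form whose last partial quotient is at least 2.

[5; 3, 1, 14, 2, 2, 6, 6]

62750 = 5*11943 + 3035
11943 = 3*3035 + 2838
3035 = 1*2838 + 197
2838 = 14*197 + 80
197 = 2*80 + 37
80 = 2*37 + 6
37 = 6*6 + 1
6 = 6*1 + 0  (stop)
So 62750/11943 = [5; 3, 1, 14, 2, 2, 6, 6].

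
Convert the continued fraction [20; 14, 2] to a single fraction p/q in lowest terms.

582/29

Using pₖ = aₖpₖ₋₁ + pₖ₋₂ and qₖ = aₖqₖ₋₁ + qₖ₋₂:
  k=0: a=20, p=20, q=1
  k=1: a=14, p=281, q=14
  k=2: a=2, p=582, q=29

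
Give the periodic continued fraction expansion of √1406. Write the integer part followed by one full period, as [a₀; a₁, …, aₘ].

a₀ = ⌊√1406⌋ = 37.
With m₀=0, d₀=1 and mₖ₊₁ = dₖaₖ − mₖ, dₖ₊₁ = (n − mₖ₊₁²)/dₖ, aₖ₊₁ = ⌊(a₀+mₖ₊₁)/dₖ₊₁⌋:
  k=1: m=37, d=37, a=2
  k=2: m=37, d=1, a=74
d=1 and a=2a₀=74 at k=2, so the next step gives (m, d) = (37, 37) again — its k=1 value — and the period has length 2.

[37; 2, 74]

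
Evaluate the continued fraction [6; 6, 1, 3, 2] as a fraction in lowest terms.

Using pₖ = aₖpₖ₋₁ + pₖ₋₂ and qₖ = aₖqₖ₋₁ + qₖ₋₂:
  k=0: a=6, p=6, q=1
  k=1: a=6, p=37, q=6
  k=2: a=1, p=43, q=7
  k=3: a=3, p=166, q=27
  k=4: a=2, p=375, q=61

375/61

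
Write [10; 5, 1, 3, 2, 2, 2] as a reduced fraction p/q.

Fold from the inside: start with 2/1.
  2 + 1/2 = 5/2
  2 + 2/5 = 12/5
  3 + 5/12 = 41/12
  1 + 12/41 = 53/41
  5 + 41/53 = 306/53
  10 + 53/306 = 3113/306

3113/306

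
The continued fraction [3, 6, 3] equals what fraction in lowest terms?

60/19

Using pₖ = aₖpₖ₋₁ + pₖ₋₂ and qₖ = aₖqₖ₋₁ + qₖ₋₂:
  k=0: a=3, p=3, q=1
  k=1: a=6, p=19, q=6
  k=2: a=3, p=60, q=19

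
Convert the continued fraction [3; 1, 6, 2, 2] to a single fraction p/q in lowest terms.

143/37

Using pₖ = aₖpₖ₋₁ + pₖ₋₂ and qₖ = aₖqₖ₋₁ + qₖ₋₂:
  k=0: a=3, p=3, q=1
  k=1: a=1, p=4, q=1
  k=2: a=6, p=27, q=7
  k=3: a=2, p=58, q=15
  k=4: a=2, p=143, q=37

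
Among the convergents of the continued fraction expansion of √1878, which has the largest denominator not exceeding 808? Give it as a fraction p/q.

16901/390

√1878 = [43; 2, 1, 42, 1, 2, 86, …] (period length 6).
Convergents:
  p_0/q_0 = 43/1
  p_1/q_1 = 87/2
  p_2/q_2 = 130/3
  p_3/q_3 = 5547/128
  p_4/q_4 = 5677/131
  p_5/q_5 = 16901/390
  p_6/q_6 = 1459163/33671
q_5 = 390 ≤ 808 < 33671 = q_6, so the answer is 16901/390.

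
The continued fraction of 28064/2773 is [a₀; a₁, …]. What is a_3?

28064 = 10·2773 + 334   →  a_0 = 10
2773 = 8·334 + 101   →  a_1 = 8
334 = 3·101 + 31   →  a_2 = 3
101 = 3·31 + 8   →  a_3 = 3

3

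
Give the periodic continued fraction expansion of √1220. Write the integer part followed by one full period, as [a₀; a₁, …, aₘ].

[34; 1, 12, 1, 68]

a₀ = ⌊√1220⌋ = 34.
With m₀=0, d₀=1 and mₖ₊₁ = dₖaₖ − mₖ, dₖ₊₁ = (n − mₖ₊₁²)/dₖ, aₖ₊₁ = ⌊(a₀+mₖ₊₁)/dₖ₊₁⌋:
  k=1: m=34, d=64, a=1
  k=2: m=30, d=5, a=12
  k=3: m=30, d=64, a=1
  k=4: m=34, d=1, a=68
d=1 and a=2a₀=68 at k=4, so the next step gives (m, d) = (34, 64) again — its k=1 value — and the period has length 4.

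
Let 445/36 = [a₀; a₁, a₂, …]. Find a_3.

3

445 = 12·36 + 13   →  a_0 = 12
36 = 2·13 + 10   →  a_1 = 2
13 = 1·10 + 3   →  a_2 = 1
10 = 3·3 + 1   →  a_3 = 3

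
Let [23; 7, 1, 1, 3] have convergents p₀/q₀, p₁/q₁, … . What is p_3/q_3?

Using pₖ = aₖpₖ₋₁ + pₖ₋₂, qₖ = aₖqₖ₋₁ + qₖ₋₂ (with p₋₁=1, p₋₂=0, q₋₁=0, q₋₂=1):
  k=0: a=23, p=23, q=1
  k=1: a=7, p=162, q=7
  k=2: a=1, p=185, q=8
  k=3: a=1, p=347, q=15

347/15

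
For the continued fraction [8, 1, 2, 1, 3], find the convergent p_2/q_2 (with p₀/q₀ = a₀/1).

Using pₖ = aₖpₖ₋₁ + pₖ₋₂, qₖ = aₖqₖ₋₁ + qₖ₋₂ (with p₋₁=1, p₋₂=0, q₋₁=0, q₋₂=1):
  k=0: a=8, p=8, q=1
  k=1: a=1, p=9, q=1
  k=2: a=2, p=26, q=3

26/3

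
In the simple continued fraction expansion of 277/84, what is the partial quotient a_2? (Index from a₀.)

2

277 = 3·84 + 25   →  a_0 = 3
84 = 3·25 + 9   →  a_1 = 3
25 = 2·9 + 7   →  a_2 = 2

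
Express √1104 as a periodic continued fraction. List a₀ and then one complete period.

a₀ = ⌊√1104⌋ = 33.

[33; 4, 2, 2, 2, 4, 66]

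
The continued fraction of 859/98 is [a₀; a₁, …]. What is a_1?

1

859 = 8·98 + 75   →  a_0 = 8
98 = 1·75 + 23   →  a_1 = 1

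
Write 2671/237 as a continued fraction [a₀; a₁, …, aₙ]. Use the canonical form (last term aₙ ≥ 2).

[11; 3, 1, 2, 2, 1, 2, 2]

2671 = 11*237 + 64
237 = 3*64 + 45
64 = 1*45 + 19
45 = 2*19 + 7
19 = 2*7 + 5
7 = 1*5 + 2
5 = 2*2 + 1
2 = 2*1 + 0  (stop)
So 2671/237 = [11; 3, 1, 2, 2, 1, 2, 2].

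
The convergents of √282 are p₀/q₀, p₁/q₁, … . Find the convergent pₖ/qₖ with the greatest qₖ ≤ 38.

487/29

√282 = [16; 1, 3, 1, 4, 1, 3, 1, 32, …] (period length 8).
Convergents:
  p_0/q_0 = 16/1
  p_1/q_1 = 17/1
  p_2/q_2 = 67/4
  p_3/q_3 = 84/5
  p_4/q_4 = 403/24
  p_5/q_5 = 487/29
  p_6/q_6 = 1864/111
q_5 = 29 ≤ 38 < 111 = q_6, so the answer is 487/29.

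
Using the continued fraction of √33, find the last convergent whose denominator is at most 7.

23/4

√33 = [5; 1, 2, 1, 10, …] (period length 4).
Convergents:
  p_0/q_0 = 5/1
  p_1/q_1 = 6/1
  p_2/q_2 = 17/3
  p_3/q_3 = 23/4
  p_4/q_4 = 247/43
q_3 = 4 ≤ 7 < 43 = q_4, so the answer is 23/4.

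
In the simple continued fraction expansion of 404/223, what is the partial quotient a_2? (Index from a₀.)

404 = 1·223 + 181   →  a_0 = 1
223 = 1·181 + 42   →  a_1 = 1
181 = 4·42 + 13   →  a_2 = 4

4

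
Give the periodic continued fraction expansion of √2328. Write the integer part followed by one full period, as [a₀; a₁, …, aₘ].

a₀ = ⌊√2328⌋ = 48.
With m₀=0, d₀=1 and mₖ₊₁ = dₖaₖ − mₖ, dₖ₊₁ = (n − mₖ₊₁²)/dₖ, aₖ₊₁ = ⌊(a₀+mₖ₊₁)/dₖ₊₁⌋:
  k=1: m=48, d=24, a=4
  k=2: m=48, d=1, a=96
d=1 and a=2a₀=96 at k=2, so the next step gives (m, d) = (48, 24) again — its k=1 value — and the period has length 2.

[48; 4, 96]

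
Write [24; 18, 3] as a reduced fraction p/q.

Fold from the inside: start with 3/1.
  18 + 1/3 = 55/3
  24 + 3/55 = 1323/55

1323/55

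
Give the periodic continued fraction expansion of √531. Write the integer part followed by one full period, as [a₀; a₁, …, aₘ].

[23; 23, 46]

a₀ = ⌊√531⌋ = 23.
With m₀=0, d₀=1 and mₖ₊₁ = dₖaₖ − mₖ, dₖ₊₁ = (n − mₖ₊₁²)/dₖ, aₖ₊₁ = ⌊(a₀+mₖ₊₁)/dₖ₊₁⌋:
  k=1: m=23, d=2, a=23
  k=2: m=23, d=1, a=46
d=1 and a=2a₀=46 at k=2, so the next step gives (m, d) = (23, 2) again — its k=1 value — and the period has length 2.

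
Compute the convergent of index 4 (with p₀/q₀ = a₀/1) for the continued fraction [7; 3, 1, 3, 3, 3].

356/49

Using pₖ = aₖpₖ₋₁ + pₖ₋₂, qₖ = aₖqₖ₋₁ + qₖ₋₂ (with p₋₁=1, p₋₂=0, q₋₁=0, q₋₂=1):
  k=0: a=7, p=7, q=1
  k=1: a=3, p=22, q=3
  k=2: a=1, p=29, q=4
  k=3: a=3, p=109, q=15
  k=4: a=3, p=356, q=49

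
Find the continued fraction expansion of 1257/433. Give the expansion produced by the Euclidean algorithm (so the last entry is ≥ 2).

[2; 1, 9, 3, 4, 3]

1257 = 2×433 + 391
433 = 1×391 + 42
391 = 9×42 + 13
42 = 3×13 + 3
13 = 4×3 + 1
3 = 3×1 + 0  (stop)
So 1257/433 = [2; 1, 9, 3, 4, 3].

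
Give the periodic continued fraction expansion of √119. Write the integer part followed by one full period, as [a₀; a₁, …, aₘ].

a₀ = ⌊√119⌋ = 10.
With m₀=0, d₀=1 and mₖ₊₁ = dₖaₖ − mₖ, dₖ₊₁ = (n − mₖ₊₁²)/dₖ, aₖ₊₁ = ⌊(a₀+mₖ₊₁)/dₖ₊₁⌋:
  k=1: m=10, d=19, a=1
  k=2: m=9, d=2, a=9
  k=3: m=9, d=19, a=1
  k=4: m=10, d=1, a=20
d=1 and a=2a₀=20 at k=4, so the next step gives (m, d) = (10, 19) again — its k=1 value — and the period has length 4.

[10; 1, 9, 1, 20]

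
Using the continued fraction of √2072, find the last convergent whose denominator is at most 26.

1138/25

√2072 = [45; 1, 1, 12, 1, 1, 90, …] (period length 6).
Convergents:
  p_0/q_0 = 45/1
  p_1/q_1 = 46/1
  p_2/q_2 = 91/2
  p_3/q_3 = 1138/25
  p_4/q_4 = 1229/27
q_3 = 25 ≤ 26 < 27 = q_4, so the answer is 1138/25.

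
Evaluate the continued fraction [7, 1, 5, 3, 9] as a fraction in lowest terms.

1388/177

Fold from the inside: start with 9/1.
  3 + 1/9 = 28/9
  5 + 9/28 = 149/28
  1 + 28/149 = 177/149
  7 + 149/177 = 1388/177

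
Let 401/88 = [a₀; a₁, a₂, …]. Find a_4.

401 = 4·88 + 49   →  a_0 = 4
88 = 1·49 + 39   →  a_1 = 1
49 = 1·39 + 10   →  a_2 = 1
39 = 3·10 + 9   →  a_3 = 3
10 = 1·9 + 1   →  a_4 = 1

1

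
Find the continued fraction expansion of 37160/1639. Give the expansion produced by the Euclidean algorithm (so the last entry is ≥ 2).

37160 = 22*1639 + 1102
1639 = 1*1102 + 537
1102 = 2*537 + 28
537 = 19*28 + 5
28 = 5*5 + 3
5 = 1*3 + 2
3 = 1*2 + 1
2 = 2*1 + 0  (stop)
So 37160/1639 = [22; 1, 2, 19, 5, 1, 1, 2].

[22; 1, 2, 19, 5, 1, 1, 2]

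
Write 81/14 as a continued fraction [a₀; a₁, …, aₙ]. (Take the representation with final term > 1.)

81 = 5*14 + 11
14 = 1*11 + 3
11 = 3*3 + 2
3 = 1*2 + 1
2 = 2*1 + 0  (stop)
So 81/14 = [5; 1, 3, 1, 2].

[5; 1, 3, 1, 2]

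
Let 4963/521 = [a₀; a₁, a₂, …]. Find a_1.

1

4963 = 9·521 + 274   →  a_0 = 9
521 = 1·274 + 247   →  a_1 = 1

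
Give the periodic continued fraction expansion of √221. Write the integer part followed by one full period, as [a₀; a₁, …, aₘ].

a₀ = ⌊√221⌋ = 14.
With m₀=0, d₀=1 and mₖ₊₁ = dₖaₖ − mₖ, dₖ₊₁ = (n − mₖ₊₁²)/dₖ, aₖ₊₁ = ⌊(a₀+mₖ₊₁)/dₖ₊₁⌋:
  k=1: m=14, d=25, a=1
  k=2: m=11, d=4, a=6
  k=3: m=13, d=13, a=2
  k=4: m=13, d=4, a=6
  k=5: m=11, d=25, a=1
  k=6: m=14, d=1, a=28
d=1 and a=2a₀=28 at k=6, so the next step gives (m, d) = (14, 25) again — its k=1 value — and the period has length 6.

[14; 1, 6, 2, 6, 1, 28]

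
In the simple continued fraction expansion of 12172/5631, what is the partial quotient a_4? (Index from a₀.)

9

12172 = 2·5631 + 910   →  a_0 = 2
5631 = 6·910 + 171   →  a_1 = 6
910 = 5·171 + 55   →  a_2 = 5
171 = 3·55 + 6   →  a_3 = 3
55 = 9·6 + 1   →  a_4 = 9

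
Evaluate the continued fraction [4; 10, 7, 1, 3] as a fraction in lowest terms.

Using pₖ = aₖpₖ₋₁ + pₖ₋₂ and qₖ = aₖqₖ₋₁ + qₖ₋₂:
  k=0: a=4, p=4, q=1
  k=1: a=10, p=41, q=10
  k=2: a=7, p=291, q=71
  k=3: a=1, p=332, q=81
  k=4: a=3, p=1287, q=314

1287/314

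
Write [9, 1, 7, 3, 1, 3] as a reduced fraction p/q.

1225/124

Using pₖ = aₖpₖ₋₁ + pₖ₋₂ and qₖ = aₖqₖ₋₁ + qₖ₋₂:
  k=0: a=9, p=9, q=1
  k=1: a=1, p=10, q=1
  k=2: a=7, p=79, q=8
  k=3: a=3, p=247, q=25
  k=4: a=1, p=326, q=33
  k=5: a=3, p=1225, q=124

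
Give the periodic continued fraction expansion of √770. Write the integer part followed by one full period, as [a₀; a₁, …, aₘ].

a₀ = ⌊√770⌋ = 27.
With m₀=0, d₀=1 and mₖ₊₁ = dₖaₖ − mₖ, dₖ₊₁ = (n − mₖ₊₁²)/dₖ, aₖ₊₁ = ⌊(a₀+mₖ₊₁)/dₖ₊₁⌋:
  k=1: m=27, d=41, a=1
  k=2: m=14, d=14, a=2
  k=3: m=14, d=41, a=1
  k=4: m=27, d=1, a=54
d=1 and a=2a₀=54 at k=4, so the next step gives (m, d) = (27, 41) again — its k=1 value — and the period has length 4.

[27; 1, 2, 1, 54]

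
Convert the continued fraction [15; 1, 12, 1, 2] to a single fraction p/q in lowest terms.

653/41

Using pₖ = aₖpₖ₋₁ + pₖ₋₂ and qₖ = aₖqₖ₋₁ + qₖ₋₂:
  k=0: a=15, p=15, q=1
  k=1: a=1, p=16, q=1
  k=2: a=12, p=207, q=13
  k=3: a=1, p=223, q=14
  k=4: a=2, p=653, q=41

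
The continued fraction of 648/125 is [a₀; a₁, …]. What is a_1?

648 = 5·125 + 23   →  a_0 = 5
125 = 5·23 + 10   →  a_1 = 5

5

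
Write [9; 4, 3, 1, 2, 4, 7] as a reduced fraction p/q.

Using pₖ = aₖpₖ₋₁ + pₖ₋₂ and qₖ = aₖqₖ₋₁ + qₖ₋₂:
  k=0: a=9, p=9, q=1
  k=1: a=4, p=37, q=4
  k=2: a=3, p=120, q=13
  k=3: a=1, p=157, q=17
  k=4: a=2, p=434, q=47
  k=5: a=4, p=1893, q=205
  k=6: a=7, p=13685, q=1482

13685/1482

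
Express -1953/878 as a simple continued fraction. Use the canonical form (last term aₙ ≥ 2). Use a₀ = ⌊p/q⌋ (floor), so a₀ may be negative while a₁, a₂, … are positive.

[-3; 1, 3, 2, 5, 3, 2, 2]

-1953 = -3×878 + 681
878 = 1×681 + 197
681 = 3×197 + 90
197 = 2×90 + 17
90 = 5×17 + 5
17 = 3×5 + 2
5 = 2×2 + 1
2 = 2×1 + 0  (stop)
So -1953/878 = [-3; 1, 3, 2, 5, 3, 2, 2].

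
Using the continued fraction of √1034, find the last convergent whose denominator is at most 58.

1029/32

√1034 = [32; 6, 2, 2, 2, 6, 64, …] (period length 6).
Convergents:
  p_0/q_0 = 32/1
  p_1/q_1 = 193/6
  p_2/q_2 = 418/13
  p_3/q_3 = 1029/32
  p_4/q_4 = 2476/77
q_3 = 32 ≤ 58 < 77 = q_4, so the answer is 1029/32.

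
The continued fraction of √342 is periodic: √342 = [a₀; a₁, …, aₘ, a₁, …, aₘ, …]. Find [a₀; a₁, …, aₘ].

[18; 2, 36]

a₀ = ⌊√342⌋ = 18.
With m₀=0, d₀=1 and mₖ₊₁ = dₖaₖ − mₖ, dₖ₊₁ = (n − mₖ₊₁²)/dₖ, aₖ₊₁ = ⌊(a₀+mₖ₊₁)/dₖ₊₁⌋:
  k=1: m=18, d=18, a=2
  k=2: m=18, d=1, a=36
d=1 and a=2a₀=36 at k=2, so the next step gives (m, d) = (18, 18) again — its k=1 value — and the period has length 2.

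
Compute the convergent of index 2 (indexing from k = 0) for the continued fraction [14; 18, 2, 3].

Using pₖ = aₖpₖ₋₁ + pₖ₋₂, qₖ = aₖqₖ₋₁ + qₖ₋₂ (with p₋₁=1, p₋₂=0, q₋₁=0, q₋₂=1):
  k=0: a=14, p=14, q=1
  k=1: a=18, p=253, q=18
  k=2: a=2, p=520, q=37

520/37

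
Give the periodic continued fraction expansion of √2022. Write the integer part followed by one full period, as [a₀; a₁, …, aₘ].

a₀ = ⌊√2022⌋ = 44.
With m₀=0, d₀=1 and mₖ₊₁ = dₖaₖ − mₖ, dₖ₊₁ = (n − mₖ₊₁²)/dₖ, aₖ₊₁ = ⌊(a₀+mₖ₊₁)/dₖ₊₁⌋:
  k=1: m=44, d=86, a=1
  k=2: m=42, d=3, a=28
  k=3: m=42, d=86, a=1
  k=4: m=44, d=1, a=88
d=1 and a=2a₀=88 at k=4, so the next step gives (m, d) = (44, 86) again — its k=1 value — and the period has length 4.

[44; 1, 28, 1, 88]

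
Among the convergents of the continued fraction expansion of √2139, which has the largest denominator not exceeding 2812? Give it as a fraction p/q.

√2139 = [46; 4, 92, …] (period length 2).
Convergents:
  p_0/q_0 = 46/1
  p_1/q_1 = 185/4
  p_2/q_2 = 17066/369
  p_3/q_3 = 68449/1480
  p_4/q_4 = 6314374/136529
q_3 = 1480 ≤ 2812 < 136529 = q_4, so the answer is 68449/1480.

68449/1480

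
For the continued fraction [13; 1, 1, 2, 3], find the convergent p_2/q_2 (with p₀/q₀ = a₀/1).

Using pₖ = aₖpₖ₋₁ + pₖ₋₂, qₖ = aₖqₖ₋₁ + qₖ₋₂ (with p₋₁=1, p₋₂=0, q₋₁=0, q₋₂=1):
  k=0: a=13, p=13, q=1
  k=1: a=1, p=14, q=1
  k=2: a=1, p=27, q=2

27/2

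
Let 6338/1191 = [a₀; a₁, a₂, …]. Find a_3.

6338 = 5·1191 + 383   →  a_0 = 5
1191 = 3·383 + 42   →  a_1 = 3
383 = 9·42 + 5   →  a_2 = 9
42 = 8·5 + 2   →  a_3 = 8

8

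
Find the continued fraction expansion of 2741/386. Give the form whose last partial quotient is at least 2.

[7; 9, 1, 8, 1, 3]

2741 = 7×386 + 39
386 = 9×39 + 35
39 = 1×35 + 4
35 = 8×4 + 3
4 = 1×3 + 1
3 = 3×1 + 0  (stop)
So 2741/386 = [7; 9, 1, 8, 1, 3].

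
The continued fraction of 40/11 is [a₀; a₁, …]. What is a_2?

1

40 = 3·11 + 7   →  a_0 = 3
11 = 1·7 + 4   →  a_1 = 1
7 = 1·4 + 3   →  a_2 = 1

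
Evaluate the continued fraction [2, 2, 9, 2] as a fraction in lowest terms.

Fold from the inside: start with 2/1.
  9 + 1/2 = 19/2
  2 + 2/19 = 40/19
  2 + 19/40 = 99/40

99/40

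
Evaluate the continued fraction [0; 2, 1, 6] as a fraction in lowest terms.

7/20

Using pₖ = aₖpₖ₋₁ + pₖ₋₂ and qₖ = aₖqₖ₋₁ + qₖ₋₂:
  k=0: a=0, p=0, q=1
  k=1: a=2, p=1, q=2
  k=2: a=1, p=1, q=3
  k=3: a=6, p=7, q=20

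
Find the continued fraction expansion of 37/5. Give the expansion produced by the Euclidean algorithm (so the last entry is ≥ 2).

[7; 2, 2]

37 = 7×5 + 2
5 = 2×2 + 1
2 = 2×1 + 0  (stop)
So 37/5 = [7; 2, 2].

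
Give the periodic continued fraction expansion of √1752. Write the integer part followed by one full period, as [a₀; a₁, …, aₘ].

[41; 1, 5, 1, 82]

a₀ = ⌊√1752⌋ = 41.
With m₀=0, d₀=1 and mₖ₊₁ = dₖaₖ − mₖ, dₖ₊₁ = (n − mₖ₊₁²)/dₖ, aₖ₊₁ = ⌊(a₀+mₖ₊₁)/dₖ₊₁⌋:
  k=1: m=41, d=71, a=1
  k=2: m=30, d=12, a=5
  k=3: m=30, d=71, a=1
  k=4: m=41, d=1, a=82
d=1 and a=2a₀=82 at k=4, so the next step gives (m, d) = (41, 71) again — its k=1 value — and the period has length 4.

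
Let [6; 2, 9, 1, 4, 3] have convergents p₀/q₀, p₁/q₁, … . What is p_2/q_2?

Using pₖ = aₖpₖ₋₁ + pₖ₋₂, qₖ = aₖqₖ₋₁ + qₖ₋₂ (with p₋₁=1, p₋₂=0, q₋₁=0, q₋₂=1):
  k=0: a=6, p=6, q=1
  k=1: a=2, p=13, q=2
  k=2: a=9, p=123, q=19

123/19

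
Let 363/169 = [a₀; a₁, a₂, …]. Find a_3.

3

363 = 2·169 + 25   →  a_0 = 2
169 = 6·25 + 19   →  a_1 = 6
25 = 1·19 + 6   →  a_2 = 1
19 = 3·6 + 1   →  a_3 = 3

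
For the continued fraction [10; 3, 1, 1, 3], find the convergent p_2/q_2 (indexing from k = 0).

41/4

Using pₖ = aₖpₖ₋₁ + pₖ₋₂, qₖ = aₖqₖ₋₁ + qₖ₋₂ (with p₋₁=1, p₋₂=0, q₋₁=0, q₋₂=1):
  k=0: a=10, p=10, q=1
  k=1: a=3, p=31, q=3
  k=2: a=1, p=41, q=4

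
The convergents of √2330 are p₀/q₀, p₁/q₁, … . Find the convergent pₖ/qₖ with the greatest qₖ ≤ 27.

1255/26

√2330 = [48; 3, 1, 2, 2, 1, 3, 96, …] (period length 7).
Convergents:
  p_0/q_0 = 48/1
  p_1/q_1 = 145/3
  p_2/q_2 = 193/4
  p_3/q_3 = 531/11
  p_4/q_4 = 1255/26
  p_5/q_5 = 1786/37
q_4 = 26 ≤ 27 < 37 = q_5, so the answer is 1255/26.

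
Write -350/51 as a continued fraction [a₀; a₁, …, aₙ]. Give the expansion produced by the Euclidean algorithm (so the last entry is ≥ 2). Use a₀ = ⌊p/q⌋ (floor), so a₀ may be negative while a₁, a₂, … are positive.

[-7; 7, 3, 2]

-350 = -7·51 + 7
51 = 7·7 + 2
7 = 3·2 + 1
2 = 2·1 + 0  (stop)
So -350/51 = [-7; 7, 3, 2].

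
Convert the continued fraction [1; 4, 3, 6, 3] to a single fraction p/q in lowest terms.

Using pₖ = aₖpₖ₋₁ + pₖ₋₂ and qₖ = aₖqₖ₋₁ + qₖ₋₂:
  k=0: a=1, p=1, q=1
  k=1: a=4, p=5, q=4
  k=2: a=3, p=16, q=13
  k=3: a=6, p=101, q=82
  k=4: a=3, p=319, q=259

319/259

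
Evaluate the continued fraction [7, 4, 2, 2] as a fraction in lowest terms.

Using pₖ = aₖpₖ₋₁ + pₖ₋₂ and qₖ = aₖqₖ₋₁ + qₖ₋₂:
  k=0: a=7, p=7, q=1
  k=1: a=4, p=29, q=4
  k=2: a=2, p=65, q=9
  k=3: a=2, p=159, q=22

159/22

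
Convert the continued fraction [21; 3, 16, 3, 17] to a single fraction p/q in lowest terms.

Using pₖ = aₖpₖ₋₁ + pₖ₋₂ and qₖ = aₖqₖ₋₁ + qₖ₋₂:
  k=0: a=21, p=21, q=1
  k=1: a=3, p=64, q=3
  k=2: a=16, p=1045, q=49
  k=3: a=3, p=3199, q=150
  k=4: a=17, p=55428, q=2599

55428/2599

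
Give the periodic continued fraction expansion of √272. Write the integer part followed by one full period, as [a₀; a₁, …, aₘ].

a₀ = ⌊√272⌋ = 16.
With m₀=0, d₀=1 and mₖ₊₁ = dₖaₖ − mₖ, dₖ₊₁ = (n − mₖ₊₁²)/dₖ, aₖ₊₁ = ⌊(a₀+mₖ₊₁)/dₖ₊₁⌋:
  k=1: m=16, d=16, a=2
  k=2: m=16, d=1, a=32
d=1 and a=2a₀=32 at k=2, so the next step gives (m, d) = (16, 16) again — its k=1 value — and the period has length 2.

[16; 2, 32]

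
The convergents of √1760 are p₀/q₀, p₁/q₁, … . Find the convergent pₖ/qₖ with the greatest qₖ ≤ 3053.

73962/1763

√1760 = [41; 1, 19, 1, 82, …] (period length 4).
Convergents:
  p_0/q_0 = 41/1
  p_1/q_1 = 42/1
  p_2/q_2 = 839/20
  p_3/q_3 = 881/21
  p_4/q_4 = 73081/1742
  p_5/q_5 = 73962/1763
  p_6/q_6 = 1478359/35239
q_5 = 1763 ≤ 3053 < 35239 = q_6, so the answer is 73962/1763.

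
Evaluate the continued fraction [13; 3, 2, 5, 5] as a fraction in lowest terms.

2618/197

Fold from the inside: start with 5/1.
  5 + 1/5 = 26/5
  2 + 5/26 = 57/26
  3 + 26/57 = 197/57
  13 + 57/197 = 2618/197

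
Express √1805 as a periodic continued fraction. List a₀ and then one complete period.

a₀ = ⌊√1805⌋ = 42.
With m₀=0, d₀=1 and mₖ₊₁ = dₖaₖ − mₖ, dₖ₊₁ = (n − mₖ₊₁²)/dₖ, aₖ₊₁ = ⌊(a₀+mₖ₊₁)/dₖ₊₁⌋:
  k=1: m=42, d=41, a=2
  k=2: m=40, d=5, a=16
  k=3: m=40, d=41, a=2
  k=4: m=42, d=1, a=84
d=1 and a=2a₀=84 at k=4, so the next step gives (m, d) = (42, 41) again — its k=1 value — and the period has length 4.

[42; 2, 16, 2, 84]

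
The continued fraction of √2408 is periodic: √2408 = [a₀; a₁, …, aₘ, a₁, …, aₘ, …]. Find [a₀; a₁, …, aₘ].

[49; 14, 98]

a₀ = ⌊√2408⌋ = 49.
With m₀=0, d₀=1 and mₖ₊₁ = dₖaₖ − mₖ, dₖ₊₁ = (n − mₖ₊₁²)/dₖ, aₖ₊₁ = ⌊(a₀+mₖ₊₁)/dₖ₊₁⌋:
  k=1: m=49, d=7, a=14
  k=2: m=49, d=1, a=98
d=1 and a=2a₀=98 at k=2, so the next step gives (m, d) = (49, 7) again — its k=1 value — and the period has length 2.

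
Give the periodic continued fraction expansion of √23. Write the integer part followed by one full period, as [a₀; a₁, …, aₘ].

a₀ = ⌊√23⌋ = 4.
With m₀=0, d₀=1 and mₖ₊₁ = dₖaₖ − mₖ, dₖ₊₁ = (n − mₖ₊₁²)/dₖ, aₖ₊₁ = ⌊(a₀+mₖ₊₁)/dₖ₊₁⌋:
  k=1: m=4, d=7, a=1
  k=2: m=3, d=2, a=3
  k=3: m=3, d=7, a=1
  k=4: m=4, d=1, a=8
d=1 and a=2a₀=8 at k=4, so the next step gives (m, d) = (4, 7) again — its k=1 value — and the period has length 4.

[4; 1, 3, 1, 8]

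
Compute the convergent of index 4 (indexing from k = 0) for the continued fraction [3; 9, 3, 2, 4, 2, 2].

Using pₖ = aₖpₖ₋₁ + pₖ₋₂, qₖ = aₖqₖ₋₁ + qₖ₋₂ (with p₋₁=1, p₋₂=0, q₋₁=0, q₋₂=1):
  k=0: a=3, p=3, q=1
  k=1: a=9, p=28, q=9
  k=2: a=3, p=87, q=28
  k=3: a=2, p=202, q=65
  k=4: a=4, p=895, q=288

895/288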